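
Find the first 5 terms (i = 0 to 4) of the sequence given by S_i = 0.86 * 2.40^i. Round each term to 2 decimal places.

This is a geometric sequence.
i=0: S_0 = 0.86 * 2.4^0 = 0.86
i=1: S_1 = 0.86 * 2.4^1 ≈ 2.06
i=2: S_2 = 0.86 * 2.4^2 ≈ 4.95
i=3: S_3 = 0.86 * 2.4^3 ≈ 11.89
i=4: S_4 = 0.86 * 2.4^4 ≈ 28.53
The first 5 terms are: [0.86, 2.06, 4.95, 11.89, 28.53]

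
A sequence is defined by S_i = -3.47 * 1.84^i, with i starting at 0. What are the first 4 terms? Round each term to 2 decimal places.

This is a geometric sequence.
i=0: S_0 = -3.47 * 1.84^0 = -3.47
i=1: S_1 = -3.47 * 1.84^1 ≈ -6.38
i=2: S_2 = -3.47 * 1.84^2 ≈ -11.75
i=3: S_3 = -3.47 * 1.84^3 ≈ -21.62
The first 4 terms are: [-3.47, -6.38, -11.75, -21.62]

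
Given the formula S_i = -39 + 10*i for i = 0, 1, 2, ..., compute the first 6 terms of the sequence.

This is an arithmetic sequence.
i=0: S_0 = -39 + 10*0 = -39
i=1: S_1 = -39 + 10*1 = -29
i=2: S_2 = -39 + 10*2 = -19
i=3: S_3 = -39 + 10*3 = -9
i=4: S_4 = -39 + 10*4 = 1
i=5: S_5 = -39 + 10*5 = 11
The first 6 terms are: [-39, -29, -19, -9, 1, 11]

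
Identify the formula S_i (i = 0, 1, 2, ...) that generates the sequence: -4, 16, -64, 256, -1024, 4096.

Check ratios: 16 / -4 = -4.0
Common ratio r = -4.
First term a = -4.
Formula: S_i = -4 * (-4)^i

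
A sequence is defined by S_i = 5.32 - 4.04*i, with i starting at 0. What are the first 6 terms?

This is an arithmetic sequence.
i=0: S_0 = 5.32 + -4.04*0 = 5.32
i=1: S_1 = 5.32 + -4.04*1 = 1.28
i=2: S_2 = 5.32 + -4.04*2 = -2.76
i=3: S_3 = 5.32 + -4.04*3 = -6.8
i=4: S_4 = 5.32 + -4.04*4 = -10.84
i=5: S_5 = 5.32 + -4.04*5 = -14.88
The first 6 terms are: [5.32, 1.28, -2.76, -6.8, -10.84, -14.88]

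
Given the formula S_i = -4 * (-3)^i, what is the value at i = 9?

S_9 = -4 * (-3)^9 = -4 * -19683 = 78732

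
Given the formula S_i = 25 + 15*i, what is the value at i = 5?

S_5 = 25 + 15*5 = 25 + 75 = 100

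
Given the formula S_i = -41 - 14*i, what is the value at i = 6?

S_6 = -41 + -14*6 = -41 + -84 = -125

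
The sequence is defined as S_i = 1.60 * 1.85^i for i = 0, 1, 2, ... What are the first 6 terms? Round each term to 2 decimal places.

This is a geometric sequence.
i=0: S_0 = 1.6 * 1.85^0 = 1.6
i=1: S_1 = 1.6 * 1.85^1 = 2.96
i=2: S_2 = 1.6 * 1.85^2 ≈ 5.48
i=3: S_3 = 1.6 * 1.85^3 ≈ 10.13
i=4: S_4 = 1.6 * 1.85^4 ≈ 18.74
i=5: S_5 = 1.6 * 1.85^5 ≈ 34.67
The first 6 terms are: [1.6, 2.96, 5.48, 10.13, 18.74, 34.67]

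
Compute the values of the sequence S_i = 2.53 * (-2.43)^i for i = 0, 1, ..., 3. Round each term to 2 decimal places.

This is a geometric sequence.
i=0: S_0 = 2.53 * (-2.43)^0 = 2.53
i=1: S_1 = 2.53 * (-2.43)^1 ≈ -6.15
i=2: S_2 = 2.53 * (-2.43)^2 ≈ 14.94
i=3: S_3 = 2.53 * (-2.43)^3 ≈ -36.3
The first 4 terms are: [2.53, -6.15, 14.94, -36.3]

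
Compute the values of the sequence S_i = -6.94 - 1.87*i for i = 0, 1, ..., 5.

This is an arithmetic sequence.
i=0: S_0 = -6.94 + -1.87*0 = -6.94
i=1: S_1 = -6.94 + -1.87*1 = -8.81
i=2: S_2 = -6.94 + -1.87*2 = -10.68
i=3: S_3 = -6.94 + -1.87*3 = -12.55
i=4: S_4 = -6.94 + -1.87*4 = -14.42
i=5: S_5 = -6.94 + -1.87*5 = -16.29
The first 6 terms are: [-6.94, -8.81, -10.68, -12.55, -14.42, -16.29]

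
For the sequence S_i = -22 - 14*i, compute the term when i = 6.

S_6 = -22 + -14*6 = -22 + -84 = -106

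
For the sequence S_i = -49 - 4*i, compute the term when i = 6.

S_6 = -49 + -4*6 = -49 + -24 = -73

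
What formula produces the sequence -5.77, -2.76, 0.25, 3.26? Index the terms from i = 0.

Check differences: -2.76 - -5.77 = 3.01
0.25 - -2.76 = 3.01
Common difference d = 3.01.
First term a = -5.77.
Formula: S_i = -5.77 + 3.01*i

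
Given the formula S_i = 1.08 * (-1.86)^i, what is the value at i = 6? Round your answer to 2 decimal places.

S_6 = 1.08 * (-1.86)^6 ≈ 1.08 * 41.4074 ≈ 44.72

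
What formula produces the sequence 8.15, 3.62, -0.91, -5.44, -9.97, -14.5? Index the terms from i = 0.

Check differences: 3.62 - 8.15 = -4.53
-0.91 - 3.62 = -4.53
Common difference d = -4.53.
First term a = 8.15.
Formula: S_i = 8.15 - 4.53*i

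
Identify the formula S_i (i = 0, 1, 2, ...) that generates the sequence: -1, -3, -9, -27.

Check ratios: -3 / -1 = 3.0
Common ratio r = 3.
First term a = -1.
Formula: S_i = -1 * 3^i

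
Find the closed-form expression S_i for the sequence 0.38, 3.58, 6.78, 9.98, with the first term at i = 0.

Check differences: 3.58 - 0.38 = 3.2
6.78 - 3.58 = 3.2
Common difference d = 3.2.
First term a = 0.38.
Formula: S_i = 0.38 + 3.20*i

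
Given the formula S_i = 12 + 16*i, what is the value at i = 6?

S_6 = 12 + 16*6 = 12 + 96 = 108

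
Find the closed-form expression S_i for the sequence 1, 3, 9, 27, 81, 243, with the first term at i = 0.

Check ratios: 3 / 1 = 3.0
Common ratio r = 3.
First term a = 1.
Formula: S_i = 1 * 3^i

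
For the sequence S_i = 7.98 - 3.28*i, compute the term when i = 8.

S_8 = 7.98 + -3.28*8 = 7.98 + -26.24 = -18.26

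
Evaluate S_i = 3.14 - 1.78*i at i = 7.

S_7 = 3.14 + -1.78*7 = 3.14 + -12.46 = -9.32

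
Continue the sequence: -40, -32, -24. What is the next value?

Differences: -32 - -40 = 8
This is an arithmetic sequence with common difference d = 8.
Next term = -24 + 8 = -16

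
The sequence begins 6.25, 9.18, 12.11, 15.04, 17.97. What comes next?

Differences: 9.18 - 6.25 = 2.93
This is an arithmetic sequence with common difference d = 2.93.
Next term = 17.97 + 2.93 = 20.9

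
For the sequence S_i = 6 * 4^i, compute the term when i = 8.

S_8 = 6 * 4^8 = 6 * 65536 = 393216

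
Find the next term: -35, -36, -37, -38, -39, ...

Differences: -36 - -35 = -1
This is an arithmetic sequence with common difference d = -1.
Next term = -39 + -1 = -40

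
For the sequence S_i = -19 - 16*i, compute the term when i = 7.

S_7 = -19 + -16*7 = -19 + -112 = -131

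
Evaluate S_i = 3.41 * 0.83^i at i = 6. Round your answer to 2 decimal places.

S_6 = 3.41 * 0.83^6 ≈ 3.41 * 0.3269 ≈ 1.11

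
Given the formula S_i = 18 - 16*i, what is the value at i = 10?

S_10 = 18 + -16*10 = 18 + -160 = -142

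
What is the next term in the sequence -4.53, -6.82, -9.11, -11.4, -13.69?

Differences: -6.82 - -4.53 = -2.29
This is an arithmetic sequence with common difference d = -2.29.
Next term = -13.69 + -2.29 = -15.98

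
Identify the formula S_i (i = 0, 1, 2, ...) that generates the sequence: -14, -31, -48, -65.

Check differences: -31 - -14 = -17
-48 - -31 = -17
Common difference d = -17.
First term a = -14.
Formula: S_i = -14 - 17*i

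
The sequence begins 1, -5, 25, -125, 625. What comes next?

Ratios: -5 / 1 = -5.0
This is a geometric sequence with common ratio r = -5.
Next term = 625 * -5 = -3125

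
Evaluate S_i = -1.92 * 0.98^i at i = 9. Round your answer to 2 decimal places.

S_9 = -1.92 * 0.98^9 ≈ -1.92 * 0.8337 ≈ -1.6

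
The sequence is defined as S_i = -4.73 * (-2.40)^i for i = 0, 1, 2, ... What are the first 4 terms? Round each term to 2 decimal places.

This is a geometric sequence.
i=0: S_0 = -4.73 * (-2.4)^0 = -4.73
i=1: S_1 = -4.73 * (-2.4)^1 ≈ 11.35
i=2: S_2 = -4.73 * (-2.4)^2 ≈ -27.24
i=3: S_3 = -4.73 * (-2.4)^3 ≈ 65.39
The first 4 terms are: [-4.73, 11.35, -27.24, 65.39]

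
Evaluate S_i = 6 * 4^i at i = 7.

S_7 = 6 * 4^7 = 6 * 16384 = 98304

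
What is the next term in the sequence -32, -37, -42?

Differences: -37 - -32 = -5
This is an arithmetic sequence with common difference d = -5.
Next term = -42 + -5 = -47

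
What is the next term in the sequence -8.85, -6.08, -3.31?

Differences: -6.08 - -8.85 = 2.77
This is an arithmetic sequence with common difference d = 2.77.
Next term = -3.31 + 2.77 = -0.54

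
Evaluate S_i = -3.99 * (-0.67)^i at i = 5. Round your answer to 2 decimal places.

S_5 = -3.99 * (-0.67)^5 ≈ -3.99 * -0.135 ≈ 0.54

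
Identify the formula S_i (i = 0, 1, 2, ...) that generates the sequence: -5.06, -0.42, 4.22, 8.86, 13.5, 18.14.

Check differences: -0.42 - -5.06 = 4.64
4.22 - -0.42 = 4.64
Common difference d = 4.64.
First term a = -5.06.
Formula: S_i = -5.06 + 4.64*i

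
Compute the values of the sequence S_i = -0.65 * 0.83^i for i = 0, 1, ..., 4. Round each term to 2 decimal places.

This is a geometric sequence.
i=0: S_0 = -0.65 * 0.83^0 = -0.65
i=1: S_1 = -0.65 * 0.83^1 ≈ -0.54
i=2: S_2 = -0.65 * 0.83^2 ≈ -0.45
i=3: S_3 = -0.65 * 0.83^3 ≈ -0.37
i=4: S_4 = -0.65 * 0.83^4 ≈ -0.31
The first 5 terms are: [-0.65, -0.54, -0.45, -0.37, -0.31]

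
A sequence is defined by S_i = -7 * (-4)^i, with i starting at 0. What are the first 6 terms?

This is a geometric sequence.
i=0: S_0 = -7 * (-4)^0 = -7
i=1: S_1 = -7 * (-4)^1 = 28
i=2: S_2 = -7 * (-4)^2 = -112
i=3: S_3 = -7 * (-4)^3 = 448
i=4: S_4 = -7 * (-4)^4 = -1792
i=5: S_5 = -7 * (-4)^5 = 7168
The first 6 terms are: [-7, 28, -112, 448, -1792, 7168]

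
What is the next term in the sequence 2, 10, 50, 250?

Ratios: 10 / 2 = 5.0
This is a geometric sequence with common ratio r = 5.
Next term = 250 * 5 = 1250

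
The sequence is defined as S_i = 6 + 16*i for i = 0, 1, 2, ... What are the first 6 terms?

This is an arithmetic sequence.
i=0: S_0 = 6 + 16*0 = 6
i=1: S_1 = 6 + 16*1 = 22
i=2: S_2 = 6 + 16*2 = 38
i=3: S_3 = 6 + 16*3 = 54
i=4: S_4 = 6 + 16*4 = 70
i=5: S_5 = 6 + 16*5 = 86
The first 6 terms are: [6, 22, 38, 54, 70, 86]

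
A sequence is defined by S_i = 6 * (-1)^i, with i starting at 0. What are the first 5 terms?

This is a geometric sequence.
i=0: S_0 = 6 * (-1)^0 = 6
i=1: S_1 = 6 * (-1)^1 = -6
i=2: S_2 = 6 * (-1)^2 = 6
i=3: S_3 = 6 * (-1)^3 = -6
i=4: S_4 = 6 * (-1)^4 = 6
The first 5 terms are: [6, -6, 6, -6, 6]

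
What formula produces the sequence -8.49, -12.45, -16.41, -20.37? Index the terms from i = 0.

Check differences: -12.45 - -8.49 = -3.96
-16.41 - -12.45 = -3.96
Common difference d = -3.96.
First term a = -8.49.
Formula: S_i = -8.49 - 3.96*i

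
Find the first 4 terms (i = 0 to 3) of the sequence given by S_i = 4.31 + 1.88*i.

This is an arithmetic sequence.
i=0: S_0 = 4.31 + 1.88*0 = 4.31
i=1: S_1 = 4.31 + 1.88*1 = 6.19
i=2: S_2 = 4.31 + 1.88*2 = 8.07
i=3: S_3 = 4.31 + 1.88*3 = 9.95
The first 4 terms are: [4.31, 6.19, 8.07, 9.95]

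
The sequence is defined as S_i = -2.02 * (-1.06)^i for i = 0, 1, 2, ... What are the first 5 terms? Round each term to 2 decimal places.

This is a geometric sequence.
i=0: S_0 = -2.02 * (-1.06)^0 = -2.02
i=1: S_1 = -2.02 * (-1.06)^1 ≈ 2.14
i=2: S_2 = -2.02 * (-1.06)^2 ≈ -2.27
i=3: S_3 = -2.02 * (-1.06)^3 ≈ 2.41
i=4: S_4 = -2.02 * (-1.06)^4 ≈ -2.55
The first 5 terms are: [-2.02, 2.14, -2.27, 2.41, -2.55]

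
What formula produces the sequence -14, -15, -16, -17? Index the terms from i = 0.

Check differences: -15 - -14 = -1
-16 - -15 = -1
Common difference d = -1.
First term a = -14.
Formula: S_i = -14 - 1*i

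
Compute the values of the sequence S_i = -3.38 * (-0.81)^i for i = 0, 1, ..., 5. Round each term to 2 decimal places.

This is a geometric sequence.
i=0: S_0 = -3.38 * (-0.81)^0 = -3.38
i=1: S_1 = -3.38 * (-0.81)^1 ≈ 2.74
i=2: S_2 = -3.38 * (-0.81)^2 ≈ -2.22
i=3: S_3 = -3.38 * (-0.81)^3 ≈ 1.8
i=4: S_4 = -3.38 * (-0.81)^4 ≈ -1.45
i=5: S_5 = -3.38 * (-0.81)^5 ≈ 1.18
The first 6 terms are: [-3.38, 2.74, -2.22, 1.8, -1.45, 1.18]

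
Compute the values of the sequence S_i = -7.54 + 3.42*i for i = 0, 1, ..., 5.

This is an arithmetic sequence.
i=0: S_0 = -7.54 + 3.42*0 = -7.54
i=1: S_1 = -7.54 + 3.42*1 = -4.12
i=2: S_2 = -7.54 + 3.42*2 = -0.7
i=3: S_3 = -7.54 + 3.42*3 = 2.72
i=4: S_4 = -7.54 + 3.42*4 = 6.14
i=5: S_5 = -7.54 + 3.42*5 = 9.56
The first 6 terms are: [-7.54, -4.12, -0.7, 2.72, 6.14, 9.56]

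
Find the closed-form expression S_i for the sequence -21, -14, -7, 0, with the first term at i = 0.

Check differences: -14 - -21 = 7
-7 - -14 = 7
Common difference d = 7.
First term a = -21.
Formula: S_i = -21 + 7*i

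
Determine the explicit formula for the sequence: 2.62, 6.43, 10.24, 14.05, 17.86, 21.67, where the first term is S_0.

Check differences: 6.43 - 2.62 = 3.81
10.24 - 6.43 = 3.81
Common difference d = 3.81.
First term a = 2.62.
Formula: S_i = 2.62 + 3.81*i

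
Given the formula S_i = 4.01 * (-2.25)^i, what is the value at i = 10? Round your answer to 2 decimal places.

S_10 = 4.01 * (-2.25)^10 ≈ 4.01 * 3325.2567 ≈ 13334.28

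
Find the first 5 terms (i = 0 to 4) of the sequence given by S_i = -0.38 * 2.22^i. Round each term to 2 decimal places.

This is a geometric sequence.
i=0: S_0 = -0.38 * 2.22^0 = -0.38
i=1: S_1 = -0.38 * 2.22^1 ≈ -0.84
i=2: S_2 = -0.38 * 2.22^2 ≈ -1.87
i=3: S_3 = -0.38 * 2.22^3 ≈ -4.16
i=4: S_4 = -0.38 * 2.22^4 ≈ -9.23
The first 5 terms are: [-0.38, -0.84, -1.87, -4.16, -9.23]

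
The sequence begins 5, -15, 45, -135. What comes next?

Ratios: -15 / 5 = -3.0
This is a geometric sequence with common ratio r = -3.
Next term = -135 * -3 = 405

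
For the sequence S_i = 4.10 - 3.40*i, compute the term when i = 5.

S_5 = 4.1 + -3.4*5 = 4.1 + -17.0 = -12.9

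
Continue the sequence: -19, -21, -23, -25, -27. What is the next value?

Differences: -21 - -19 = -2
This is an arithmetic sequence with common difference d = -2.
Next term = -27 + -2 = -29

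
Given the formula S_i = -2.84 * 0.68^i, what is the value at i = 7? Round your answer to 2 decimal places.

S_7 = -2.84 * 0.68^7 ≈ -2.84 * 0.0672 ≈ -0.19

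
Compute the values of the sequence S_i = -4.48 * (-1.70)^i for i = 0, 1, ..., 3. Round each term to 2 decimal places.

This is a geometric sequence.
i=0: S_0 = -4.48 * (-1.7)^0 = -4.48
i=1: S_1 = -4.48 * (-1.7)^1 ≈ 7.62
i=2: S_2 = -4.48 * (-1.7)^2 ≈ -12.95
i=3: S_3 = -4.48 * (-1.7)^3 ≈ 22.01
The first 4 terms are: [-4.48, 7.62, -12.95, 22.01]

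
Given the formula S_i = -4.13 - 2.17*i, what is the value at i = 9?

S_9 = -4.13 + -2.17*9 = -4.13 + -19.53 = -23.66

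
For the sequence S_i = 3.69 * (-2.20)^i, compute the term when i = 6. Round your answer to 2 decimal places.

S_6 = 3.69 * (-2.2)^6 ≈ 3.69 * 113.3799 ≈ 418.37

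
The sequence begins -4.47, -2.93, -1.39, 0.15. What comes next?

Differences: -2.93 - -4.47 = 1.54
This is an arithmetic sequence with common difference d = 1.54.
Next term = 0.15 + 1.54 = 1.69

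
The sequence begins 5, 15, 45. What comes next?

Ratios: 15 / 5 = 3.0
This is a geometric sequence with common ratio r = 3.
Next term = 45 * 3 = 135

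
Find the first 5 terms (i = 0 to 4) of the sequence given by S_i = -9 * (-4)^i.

This is a geometric sequence.
i=0: S_0 = -9 * (-4)^0 = -9
i=1: S_1 = -9 * (-4)^1 = 36
i=2: S_2 = -9 * (-4)^2 = -144
i=3: S_3 = -9 * (-4)^3 = 576
i=4: S_4 = -9 * (-4)^4 = -2304
The first 5 terms are: [-9, 36, -144, 576, -2304]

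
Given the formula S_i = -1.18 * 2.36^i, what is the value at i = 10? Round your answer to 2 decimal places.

S_10 = -1.18 * 2.36^10 ≈ -1.18 * 5359.4476 ≈ -6324.15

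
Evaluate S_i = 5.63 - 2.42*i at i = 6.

S_6 = 5.63 + -2.42*6 = 5.63 + -14.52 = -8.89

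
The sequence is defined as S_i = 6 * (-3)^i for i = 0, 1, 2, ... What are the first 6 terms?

This is a geometric sequence.
i=0: S_0 = 6 * (-3)^0 = 6
i=1: S_1 = 6 * (-3)^1 = -18
i=2: S_2 = 6 * (-3)^2 = 54
i=3: S_3 = 6 * (-3)^3 = -162
i=4: S_4 = 6 * (-3)^4 = 486
i=5: S_5 = 6 * (-3)^5 = -1458
The first 6 terms are: [6, -18, 54, -162, 486, -1458]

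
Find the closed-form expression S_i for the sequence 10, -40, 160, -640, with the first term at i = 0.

Check ratios: -40 / 10 = -4.0
Common ratio r = -4.
First term a = 10.
Formula: S_i = 10 * (-4)^i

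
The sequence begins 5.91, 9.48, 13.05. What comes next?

Differences: 9.48 - 5.91 = 3.57
This is an arithmetic sequence with common difference d = 3.57.
Next term = 13.05 + 3.57 = 16.62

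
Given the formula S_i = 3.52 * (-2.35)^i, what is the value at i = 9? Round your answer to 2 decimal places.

S_9 = 3.52 * (-2.35)^9 ≈ 3.52 * -2185.8017 ≈ -7694.02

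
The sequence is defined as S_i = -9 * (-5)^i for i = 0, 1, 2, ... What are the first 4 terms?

This is a geometric sequence.
i=0: S_0 = -9 * (-5)^0 = -9
i=1: S_1 = -9 * (-5)^1 = 45
i=2: S_2 = -9 * (-5)^2 = -225
i=3: S_3 = -9 * (-5)^3 = 1125
The first 4 terms are: [-9, 45, -225, 1125]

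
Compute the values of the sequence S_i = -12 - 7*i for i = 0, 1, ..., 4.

This is an arithmetic sequence.
i=0: S_0 = -12 + -7*0 = -12
i=1: S_1 = -12 + -7*1 = -19
i=2: S_2 = -12 + -7*2 = -26
i=3: S_3 = -12 + -7*3 = -33
i=4: S_4 = -12 + -7*4 = -40
The first 5 terms are: [-12, -19, -26, -33, -40]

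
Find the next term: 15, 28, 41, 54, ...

Differences: 28 - 15 = 13
This is an arithmetic sequence with common difference d = 13.
Next term = 54 + 13 = 67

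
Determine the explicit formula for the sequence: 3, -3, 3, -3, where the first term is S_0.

Check ratios: -3 / 3 = -1.0
Common ratio r = -1.
First term a = 3.
Formula: S_i = 3 * (-1)^i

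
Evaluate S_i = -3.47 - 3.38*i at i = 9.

S_9 = -3.47 + -3.38*9 = -3.47 + -30.42 = -33.89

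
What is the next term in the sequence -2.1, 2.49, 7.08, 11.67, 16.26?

Differences: 2.49 - -2.1 = 4.59
This is an arithmetic sequence with common difference d = 4.59.
Next term = 16.26 + 4.59 = 20.85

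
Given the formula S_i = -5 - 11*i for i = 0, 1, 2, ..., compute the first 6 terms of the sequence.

This is an arithmetic sequence.
i=0: S_0 = -5 + -11*0 = -5
i=1: S_1 = -5 + -11*1 = -16
i=2: S_2 = -5 + -11*2 = -27
i=3: S_3 = -5 + -11*3 = -38
i=4: S_4 = -5 + -11*4 = -49
i=5: S_5 = -5 + -11*5 = -60
The first 6 terms are: [-5, -16, -27, -38, -49, -60]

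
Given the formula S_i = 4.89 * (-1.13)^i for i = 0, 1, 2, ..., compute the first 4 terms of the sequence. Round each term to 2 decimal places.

This is a geometric sequence.
i=0: S_0 = 4.89 * (-1.13)^0 = 4.89
i=1: S_1 = 4.89 * (-1.13)^1 ≈ -5.53
i=2: S_2 = 4.89 * (-1.13)^2 ≈ 6.24
i=3: S_3 = 4.89 * (-1.13)^3 ≈ -7.06
The first 4 terms are: [4.89, -5.53, 6.24, -7.06]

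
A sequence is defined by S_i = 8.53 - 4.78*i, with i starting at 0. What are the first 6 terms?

This is an arithmetic sequence.
i=0: S_0 = 8.53 + -4.78*0 = 8.53
i=1: S_1 = 8.53 + -4.78*1 = 3.75
i=2: S_2 = 8.53 + -4.78*2 = -1.03
i=3: S_3 = 8.53 + -4.78*3 = -5.81
i=4: S_4 = 8.53 + -4.78*4 = -10.59
i=5: S_5 = 8.53 + -4.78*5 = -15.37
The first 6 terms are: [8.53, 3.75, -1.03, -5.81, -10.59, -15.37]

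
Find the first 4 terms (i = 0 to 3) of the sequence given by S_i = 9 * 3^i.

This is a geometric sequence.
i=0: S_0 = 9 * 3^0 = 9
i=1: S_1 = 9 * 3^1 = 27
i=2: S_2 = 9 * 3^2 = 81
i=3: S_3 = 9 * 3^3 = 243
The first 4 terms are: [9, 27, 81, 243]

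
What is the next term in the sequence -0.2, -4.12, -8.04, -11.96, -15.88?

Differences: -4.12 - -0.2 = -3.92
This is an arithmetic sequence with common difference d = -3.92.
Next term = -15.88 + -3.92 = -19.8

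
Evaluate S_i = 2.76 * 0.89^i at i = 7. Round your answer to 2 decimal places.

S_7 = 2.76 * 0.89^7 ≈ 2.76 * 0.4423 ≈ 1.22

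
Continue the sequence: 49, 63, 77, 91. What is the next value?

Differences: 63 - 49 = 14
This is an arithmetic sequence with common difference d = 14.
Next term = 91 + 14 = 105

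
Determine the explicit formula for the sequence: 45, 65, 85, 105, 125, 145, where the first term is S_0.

Check differences: 65 - 45 = 20
85 - 65 = 20
Common difference d = 20.
First term a = 45.
Formula: S_i = 45 + 20*i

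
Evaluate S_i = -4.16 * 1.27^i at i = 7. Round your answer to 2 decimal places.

S_7 = -4.16 * 1.27^7 ≈ -4.16 * 5.3288 ≈ -22.17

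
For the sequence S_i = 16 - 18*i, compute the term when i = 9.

S_9 = 16 + -18*9 = 16 + -162 = -146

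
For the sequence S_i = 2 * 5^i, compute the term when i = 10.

S_10 = 2 * 5^10 = 2 * 9765625 = 19531250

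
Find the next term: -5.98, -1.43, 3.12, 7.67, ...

Differences: -1.43 - -5.98 = 4.55
This is an arithmetic sequence with common difference d = 4.55.
Next term = 7.67 + 4.55 = 12.22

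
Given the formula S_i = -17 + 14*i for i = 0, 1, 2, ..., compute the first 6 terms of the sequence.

This is an arithmetic sequence.
i=0: S_0 = -17 + 14*0 = -17
i=1: S_1 = -17 + 14*1 = -3
i=2: S_2 = -17 + 14*2 = 11
i=3: S_3 = -17 + 14*3 = 25
i=4: S_4 = -17 + 14*4 = 39
i=5: S_5 = -17 + 14*5 = 53
The first 6 terms are: [-17, -3, 11, 25, 39, 53]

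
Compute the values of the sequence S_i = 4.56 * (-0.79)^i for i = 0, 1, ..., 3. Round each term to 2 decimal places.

This is a geometric sequence.
i=0: S_0 = 4.56 * (-0.79)^0 = 4.56
i=1: S_1 = 4.56 * (-0.79)^1 ≈ -3.6
i=2: S_2 = 4.56 * (-0.79)^2 ≈ 2.85
i=3: S_3 = 4.56 * (-0.79)^3 ≈ -2.25
The first 4 terms are: [4.56, -3.6, 2.85, -2.25]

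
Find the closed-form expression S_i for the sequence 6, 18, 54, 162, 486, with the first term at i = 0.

Check ratios: 18 / 6 = 3.0
Common ratio r = 3.
First term a = 6.
Formula: S_i = 6 * 3^i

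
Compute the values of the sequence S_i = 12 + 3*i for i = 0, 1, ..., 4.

This is an arithmetic sequence.
i=0: S_0 = 12 + 3*0 = 12
i=1: S_1 = 12 + 3*1 = 15
i=2: S_2 = 12 + 3*2 = 18
i=3: S_3 = 12 + 3*3 = 21
i=4: S_4 = 12 + 3*4 = 24
The first 5 terms are: [12, 15, 18, 21, 24]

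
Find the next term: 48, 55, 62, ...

Differences: 55 - 48 = 7
This is an arithmetic sequence with common difference d = 7.
Next term = 62 + 7 = 69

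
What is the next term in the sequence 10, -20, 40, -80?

Ratios: -20 / 10 = -2.0
This is a geometric sequence with common ratio r = -2.
Next term = -80 * -2 = 160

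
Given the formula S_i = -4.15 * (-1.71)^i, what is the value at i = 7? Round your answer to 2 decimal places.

S_7 = -4.15 * (-1.71)^7 ≈ -4.15 * -42.7536 ≈ 177.43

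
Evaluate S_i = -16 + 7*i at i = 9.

S_9 = -16 + 7*9 = -16 + 63 = 47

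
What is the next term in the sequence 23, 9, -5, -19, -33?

Differences: 9 - 23 = -14
This is an arithmetic sequence with common difference d = -14.
Next term = -33 + -14 = -47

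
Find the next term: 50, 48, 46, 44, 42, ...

Differences: 48 - 50 = -2
This is an arithmetic sequence with common difference d = -2.
Next term = 42 + -2 = 40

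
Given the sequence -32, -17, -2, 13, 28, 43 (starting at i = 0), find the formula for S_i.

Check differences: -17 - -32 = 15
-2 - -17 = 15
Common difference d = 15.
First term a = -32.
Formula: S_i = -32 + 15*i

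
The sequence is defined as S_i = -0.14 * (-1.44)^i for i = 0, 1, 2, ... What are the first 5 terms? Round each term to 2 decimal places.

This is a geometric sequence.
i=0: S_0 = -0.14 * (-1.44)^0 = -0.14
i=1: S_1 = -0.14 * (-1.44)^1 ≈ 0.2
i=2: S_2 = -0.14 * (-1.44)^2 ≈ -0.29
i=3: S_3 = -0.14 * (-1.44)^3 ≈ 0.42
i=4: S_4 = -0.14 * (-1.44)^4 ≈ -0.6
The first 5 terms are: [-0.14, 0.2, -0.29, 0.42, -0.6]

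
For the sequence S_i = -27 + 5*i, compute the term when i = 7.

S_7 = -27 + 5*7 = -27 + 35 = 8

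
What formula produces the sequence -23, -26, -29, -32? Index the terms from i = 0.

Check differences: -26 - -23 = -3
-29 - -26 = -3
Common difference d = -3.
First term a = -23.
Formula: S_i = -23 - 3*i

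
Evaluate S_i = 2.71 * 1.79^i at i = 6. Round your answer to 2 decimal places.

S_6 = 2.71 * 1.79^6 ≈ 2.71 * 32.8941 ≈ 89.14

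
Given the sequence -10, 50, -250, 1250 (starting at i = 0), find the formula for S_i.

Check ratios: 50 / -10 = -5.0
Common ratio r = -5.
First term a = -10.
Formula: S_i = -10 * (-5)^i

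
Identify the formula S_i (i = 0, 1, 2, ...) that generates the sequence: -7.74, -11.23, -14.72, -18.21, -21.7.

Check differences: -11.23 - -7.74 = -3.49
-14.72 - -11.23 = -3.49
Common difference d = -3.49.
First term a = -7.74.
Formula: S_i = -7.74 - 3.49*i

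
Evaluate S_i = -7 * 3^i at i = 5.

S_5 = -7 * 3^5 = -7 * 243 = -1701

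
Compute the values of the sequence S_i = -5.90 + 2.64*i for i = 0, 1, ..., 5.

This is an arithmetic sequence.
i=0: S_0 = -5.9 + 2.64*0 = -5.9
i=1: S_1 = -5.9 + 2.64*1 = -3.26
i=2: S_2 = -5.9 + 2.64*2 = -0.62
i=3: S_3 = -5.9 + 2.64*3 = 2.02
i=4: S_4 = -5.9 + 2.64*4 = 4.66
i=5: S_5 = -5.9 + 2.64*5 = 7.3
The first 6 terms are: [-5.9, -3.26, -0.62, 2.02, 4.66, 7.3]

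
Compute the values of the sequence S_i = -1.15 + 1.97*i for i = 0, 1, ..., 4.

This is an arithmetic sequence.
i=0: S_0 = -1.15 + 1.97*0 = -1.15
i=1: S_1 = -1.15 + 1.97*1 = 0.82
i=2: S_2 = -1.15 + 1.97*2 = 2.79
i=3: S_3 = -1.15 + 1.97*3 = 4.76
i=4: S_4 = -1.15 + 1.97*4 = 6.73
The first 5 terms are: [-1.15, 0.82, 2.79, 4.76, 6.73]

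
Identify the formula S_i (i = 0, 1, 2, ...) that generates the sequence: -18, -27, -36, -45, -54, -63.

Check differences: -27 - -18 = -9
-36 - -27 = -9
Common difference d = -9.
First term a = -18.
Formula: S_i = -18 - 9*i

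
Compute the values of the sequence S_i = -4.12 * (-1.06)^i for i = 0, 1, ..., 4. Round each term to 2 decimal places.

This is a geometric sequence.
i=0: S_0 = -4.12 * (-1.06)^0 = -4.12
i=1: S_1 = -4.12 * (-1.06)^1 ≈ 4.37
i=2: S_2 = -4.12 * (-1.06)^2 ≈ -4.63
i=3: S_3 = -4.12 * (-1.06)^3 ≈ 4.91
i=4: S_4 = -4.12 * (-1.06)^4 ≈ -5.2
The first 5 terms are: [-4.12, 4.37, -4.63, 4.91, -5.2]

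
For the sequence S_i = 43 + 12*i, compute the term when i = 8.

S_8 = 43 + 12*8 = 43 + 96 = 139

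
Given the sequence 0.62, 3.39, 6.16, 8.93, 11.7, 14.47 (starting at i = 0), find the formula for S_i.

Check differences: 3.39 - 0.62 = 2.77
6.16 - 3.39 = 2.77
Common difference d = 2.77.
First term a = 0.62.
Formula: S_i = 0.62 + 2.77*i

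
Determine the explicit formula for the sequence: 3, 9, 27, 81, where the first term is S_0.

Check ratios: 9 / 3 = 3.0
Common ratio r = 3.
First term a = 3.
Formula: S_i = 3 * 3^i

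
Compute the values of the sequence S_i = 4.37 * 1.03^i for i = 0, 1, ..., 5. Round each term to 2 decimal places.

This is a geometric sequence.
i=0: S_0 = 4.37 * 1.03^0 = 4.37
i=1: S_1 = 4.37 * 1.03^1 ≈ 4.5
i=2: S_2 = 4.37 * 1.03^2 ≈ 4.64
i=3: S_3 = 4.37 * 1.03^3 ≈ 4.78
i=4: S_4 = 4.37 * 1.03^4 ≈ 4.92
i=5: S_5 = 4.37 * 1.03^5 ≈ 5.07
The first 6 terms are: [4.37, 4.5, 4.64, 4.78, 4.92, 5.07]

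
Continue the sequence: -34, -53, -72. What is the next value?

Differences: -53 - -34 = -19
This is an arithmetic sequence with common difference d = -19.
Next term = -72 + -19 = -91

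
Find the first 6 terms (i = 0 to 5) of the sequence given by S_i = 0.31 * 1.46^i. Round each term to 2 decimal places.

This is a geometric sequence.
i=0: S_0 = 0.31 * 1.46^0 = 0.31
i=1: S_1 = 0.31 * 1.46^1 ≈ 0.45
i=2: S_2 = 0.31 * 1.46^2 ≈ 0.66
i=3: S_3 = 0.31 * 1.46^3 ≈ 0.96
i=4: S_4 = 0.31 * 1.46^4 ≈ 1.41
i=5: S_5 = 0.31 * 1.46^5 ≈ 2.06
The first 6 terms are: [0.31, 0.45, 0.66, 0.96, 1.41, 2.06]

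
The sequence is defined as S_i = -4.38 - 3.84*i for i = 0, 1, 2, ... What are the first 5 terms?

This is an arithmetic sequence.
i=0: S_0 = -4.38 + -3.84*0 = -4.38
i=1: S_1 = -4.38 + -3.84*1 = -8.22
i=2: S_2 = -4.38 + -3.84*2 = -12.06
i=3: S_3 = -4.38 + -3.84*3 = -15.9
i=4: S_4 = -4.38 + -3.84*4 = -19.74
The first 5 terms are: [-4.38, -8.22, -12.06, -15.9, -19.74]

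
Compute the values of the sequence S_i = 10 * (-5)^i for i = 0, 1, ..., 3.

This is a geometric sequence.
i=0: S_0 = 10 * (-5)^0 = 10
i=1: S_1 = 10 * (-5)^1 = -50
i=2: S_2 = 10 * (-5)^2 = 250
i=3: S_3 = 10 * (-5)^3 = -1250
The first 4 terms are: [10, -50, 250, -1250]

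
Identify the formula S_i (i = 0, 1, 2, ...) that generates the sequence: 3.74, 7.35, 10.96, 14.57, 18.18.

Check differences: 7.35 - 3.74 = 3.61
10.96 - 7.35 = 3.61
Common difference d = 3.61.
First term a = 3.74.
Formula: S_i = 3.74 + 3.61*i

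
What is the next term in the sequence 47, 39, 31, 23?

Differences: 39 - 47 = -8
This is an arithmetic sequence with common difference d = -8.
Next term = 23 + -8 = 15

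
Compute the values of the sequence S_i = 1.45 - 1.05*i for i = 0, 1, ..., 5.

This is an arithmetic sequence.
i=0: S_0 = 1.45 + -1.05*0 = 1.45
i=1: S_1 = 1.45 + -1.05*1 = 0.4
i=2: S_2 = 1.45 + -1.05*2 = -0.65
i=3: S_3 = 1.45 + -1.05*3 = -1.7
i=4: S_4 = 1.45 + -1.05*4 = -2.75
i=5: S_5 = 1.45 + -1.05*5 = -3.8
The first 6 terms are: [1.45, 0.4, -0.65, -1.7, -2.75, -3.8]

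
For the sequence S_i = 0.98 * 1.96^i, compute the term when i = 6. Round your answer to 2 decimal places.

S_6 = 0.98 * 1.96^6 ≈ 0.98 * 56.6939 ≈ 55.56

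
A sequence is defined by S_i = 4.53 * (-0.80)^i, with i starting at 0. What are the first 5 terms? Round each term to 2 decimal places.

This is a geometric sequence.
i=0: S_0 = 4.53 * (-0.8)^0 = 4.53
i=1: S_1 = 4.53 * (-0.8)^1 ≈ -3.62
i=2: S_2 = 4.53 * (-0.8)^2 ≈ 2.9
i=3: S_3 = 4.53 * (-0.8)^3 ≈ -2.32
i=4: S_4 = 4.53 * (-0.8)^4 ≈ 1.86
The first 5 terms are: [4.53, -3.62, 2.9, -2.32, 1.86]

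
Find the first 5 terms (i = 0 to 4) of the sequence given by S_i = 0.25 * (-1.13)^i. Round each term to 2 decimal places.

This is a geometric sequence.
i=0: S_0 = 0.25 * (-1.13)^0 = 0.25
i=1: S_1 = 0.25 * (-1.13)^1 ≈ -0.28
i=2: S_2 = 0.25 * (-1.13)^2 ≈ 0.32
i=3: S_3 = 0.25 * (-1.13)^3 ≈ -0.36
i=4: S_4 = 0.25 * (-1.13)^4 ≈ 0.41
The first 5 terms are: [0.25, -0.28, 0.32, -0.36, 0.41]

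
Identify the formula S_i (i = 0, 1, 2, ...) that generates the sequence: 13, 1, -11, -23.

Check differences: 1 - 13 = -12
-11 - 1 = -12
Common difference d = -12.
First term a = 13.
Formula: S_i = 13 - 12*i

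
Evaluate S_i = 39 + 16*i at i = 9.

S_9 = 39 + 16*9 = 39 + 144 = 183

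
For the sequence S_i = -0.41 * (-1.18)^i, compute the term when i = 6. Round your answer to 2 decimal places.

S_6 = -0.41 * (-1.18)^6 ≈ -0.41 * 2.6996 ≈ -1.11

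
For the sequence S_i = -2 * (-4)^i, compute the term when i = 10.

S_10 = -2 * (-4)^10 = -2 * 1048576 = -2097152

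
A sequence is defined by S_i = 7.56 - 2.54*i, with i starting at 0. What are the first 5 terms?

This is an arithmetic sequence.
i=0: S_0 = 7.56 + -2.54*0 = 7.56
i=1: S_1 = 7.56 + -2.54*1 = 5.02
i=2: S_2 = 7.56 + -2.54*2 = 2.48
i=3: S_3 = 7.56 + -2.54*3 = -0.06
i=4: S_4 = 7.56 + -2.54*4 = -2.6
The first 5 terms are: [7.56, 5.02, 2.48, -0.06, -2.6]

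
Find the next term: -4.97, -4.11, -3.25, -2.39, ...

Differences: -4.11 - -4.97 = 0.86
This is an arithmetic sequence with common difference d = 0.86.
Next term = -2.39 + 0.86 = -1.53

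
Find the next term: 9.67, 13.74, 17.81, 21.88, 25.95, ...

Differences: 13.74 - 9.67 = 4.07
This is an arithmetic sequence with common difference d = 4.07.
Next term = 25.95 + 4.07 = 30.02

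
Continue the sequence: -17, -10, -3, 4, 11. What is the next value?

Differences: -10 - -17 = 7
This is an arithmetic sequence with common difference d = 7.
Next term = 11 + 7 = 18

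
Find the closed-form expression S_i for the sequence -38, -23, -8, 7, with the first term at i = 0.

Check differences: -23 - -38 = 15
-8 - -23 = 15
Common difference d = 15.
First term a = -38.
Formula: S_i = -38 + 15*i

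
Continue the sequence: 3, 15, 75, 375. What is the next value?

Ratios: 15 / 3 = 5.0
This is a geometric sequence with common ratio r = 5.
Next term = 375 * 5 = 1875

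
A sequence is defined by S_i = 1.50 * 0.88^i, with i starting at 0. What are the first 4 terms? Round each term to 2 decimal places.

This is a geometric sequence.
i=0: S_0 = 1.5 * 0.88^0 = 1.5
i=1: S_1 = 1.5 * 0.88^1 = 1.32
i=2: S_2 = 1.5 * 0.88^2 ≈ 1.16
i=3: S_3 = 1.5 * 0.88^3 ≈ 1.02
The first 4 terms are: [1.5, 1.32, 1.16, 1.02]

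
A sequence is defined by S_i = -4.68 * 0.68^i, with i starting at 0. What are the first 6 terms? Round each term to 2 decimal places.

This is a geometric sequence.
i=0: S_0 = -4.68 * 0.68^0 = -4.68
i=1: S_1 = -4.68 * 0.68^1 ≈ -3.18
i=2: S_2 = -4.68 * 0.68^2 ≈ -2.16
i=3: S_3 = -4.68 * 0.68^3 ≈ -1.47
i=4: S_4 = -4.68 * 0.68^4 ≈ -1.0
i=5: S_5 = -4.68 * 0.68^5 ≈ -0.68
The first 6 terms are: [-4.68, -3.18, -2.16, -1.47, -1.0, -0.68]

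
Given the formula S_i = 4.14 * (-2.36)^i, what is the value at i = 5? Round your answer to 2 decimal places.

S_5 = 4.14 * (-2.36)^5 ≈ 4.14 * -73.2082 ≈ -303.08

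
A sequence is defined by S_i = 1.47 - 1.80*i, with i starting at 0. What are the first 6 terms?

This is an arithmetic sequence.
i=0: S_0 = 1.47 + -1.8*0 = 1.47
i=1: S_1 = 1.47 + -1.8*1 = -0.33
i=2: S_2 = 1.47 + -1.8*2 = -2.13
i=3: S_3 = 1.47 + -1.8*3 = -3.93
i=4: S_4 = 1.47 + -1.8*4 = -5.73
i=5: S_5 = 1.47 + -1.8*5 = -7.53
The first 6 terms are: [1.47, -0.33, -2.13, -3.93, -5.73, -7.53]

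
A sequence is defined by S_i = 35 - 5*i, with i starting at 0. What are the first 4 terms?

This is an arithmetic sequence.
i=0: S_0 = 35 + -5*0 = 35
i=1: S_1 = 35 + -5*1 = 30
i=2: S_2 = 35 + -5*2 = 25
i=3: S_3 = 35 + -5*3 = 20
The first 4 terms are: [35, 30, 25, 20]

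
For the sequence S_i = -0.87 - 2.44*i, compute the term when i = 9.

S_9 = -0.87 + -2.44*9 = -0.87 + -21.96 = -22.83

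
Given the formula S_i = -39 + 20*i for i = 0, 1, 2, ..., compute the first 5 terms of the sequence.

This is an arithmetic sequence.
i=0: S_0 = -39 + 20*0 = -39
i=1: S_1 = -39 + 20*1 = -19
i=2: S_2 = -39 + 20*2 = 1
i=3: S_3 = -39 + 20*3 = 21
i=4: S_4 = -39 + 20*4 = 41
The first 5 terms are: [-39, -19, 1, 21, 41]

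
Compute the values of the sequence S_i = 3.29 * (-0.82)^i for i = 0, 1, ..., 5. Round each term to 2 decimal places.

This is a geometric sequence.
i=0: S_0 = 3.29 * (-0.82)^0 = 3.29
i=1: S_1 = 3.29 * (-0.82)^1 ≈ -2.7
i=2: S_2 = 3.29 * (-0.82)^2 ≈ 2.21
i=3: S_3 = 3.29 * (-0.82)^3 ≈ -1.81
i=4: S_4 = 3.29 * (-0.82)^4 ≈ 1.49
i=5: S_5 = 3.29 * (-0.82)^5 ≈ -1.22
The first 6 terms are: [3.29, -2.7, 2.21, -1.81, 1.49, -1.22]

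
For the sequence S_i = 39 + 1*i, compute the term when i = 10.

S_10 = 39 + 1*10 = 39 + 10 = 49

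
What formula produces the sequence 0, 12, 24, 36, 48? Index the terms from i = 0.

Check differences: 12 - 0 = 12
24 - 12 = 12
Common difference d = 12.
First term a = 0.
Formula: S_i = 0 + 12*i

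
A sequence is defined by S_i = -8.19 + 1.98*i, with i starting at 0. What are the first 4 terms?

This is an arithmetic sequence.
i=0: S_0 = -8.19 + 1.98*0 = -8.19
i=1: S_1 = -8.19 + 1.98*1 = -6.21
i=2: S_2 = -8.19 + 1.98*2 = -4.23
i=3: S_3 = -8.19 + 1.98*3 = -2.25
The first 4 terms are: [-8.19, -6.21, -4.23, -2.25]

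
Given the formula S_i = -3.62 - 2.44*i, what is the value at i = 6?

S_6 = -3.62 + -2.44*6 = -3.62 + -14.64 = -18.26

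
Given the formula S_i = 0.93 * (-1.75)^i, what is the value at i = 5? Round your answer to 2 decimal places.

S_5 = 0.93 * (-1.75)^5 ≈ 0.93 * -16.4131 ≈ -15.26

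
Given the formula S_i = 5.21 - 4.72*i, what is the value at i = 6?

S_6 = 5.21 + -4.72*6 = 5.21 + -28.32 = -23.11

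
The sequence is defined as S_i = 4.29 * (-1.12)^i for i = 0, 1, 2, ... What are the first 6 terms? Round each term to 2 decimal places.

This is a geometric sequence.
i=0: S_0 = 4.29 * (-1.12)^0 = 4.29
i=1: S_1 = 4.29 * (-1.12)^1 ≈ -4.8
i=2: S_2 = 4.29 * (-1.12)^2 ≈ 5.38
i=3: S_3 = 4.29 * (-1.12)^3 ≈ -6.03
i=4: S_4 = 4.29 * (-1.12)^4 ≈ 6.75
i=5: S_5 = 4.29 * (-1.12)^5 ≈ -7.56
The first 6 terms are: [4.29, -4.8, 5.38, -6.03, 6.75, -7.56]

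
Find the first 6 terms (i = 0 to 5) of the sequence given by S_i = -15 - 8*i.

This is an arithmetic sequence.
i=0: S_0 = -15 + -8*0 = -15
i=1: S_1 = -15 + -8*1 = -23
i=2: S_2 = -15 + -8*2 = -31
i=3: S_3 = -15 + -8*3 = -39
i=4: S_4 = -15 + -8*4 = -47
i=5: S_5 = -15 + -8*5 = -55
The first 6 terms are: [-15, -23, -31, -39, -47, -55]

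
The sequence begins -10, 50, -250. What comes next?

Ratios: 50 / -10 = -5.0
This is a geometric sequence with common ratio r = -5.
Next term = -250 * -5 = 1250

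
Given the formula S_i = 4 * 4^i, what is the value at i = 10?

S_10 = 4 * 4^10 = 4 * 1048576 = 4194304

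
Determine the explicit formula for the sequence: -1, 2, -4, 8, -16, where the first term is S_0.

Check ratios: 2 / -1 = -2.0
Common ratio r = -2.
First term a = -1.
Formula: S_i = -1 * (-2)^i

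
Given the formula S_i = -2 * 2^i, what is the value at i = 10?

S_10 = -2 * 2^10 = -2 * 1024 = -2048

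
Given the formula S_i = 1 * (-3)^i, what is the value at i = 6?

S_6 = 1 * (-3)^6 = 1 * 729 = 729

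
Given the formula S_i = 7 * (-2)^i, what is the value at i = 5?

S_5 = 7 * (-2)^5 = 7 * -32 = -224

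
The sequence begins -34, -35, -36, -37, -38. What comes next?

Differences: -35 - -34 = -1
This is an arithmetic sequence with common difference d = -1.
Next term = -38 + -1 = -39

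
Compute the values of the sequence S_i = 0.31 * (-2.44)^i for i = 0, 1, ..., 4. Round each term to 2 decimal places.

This is a geometric sequence.
i=0: S_0 = 0.31 * (-2.44)^0 = 0.31
i=1: S_1 = 0.31 * (-2.44)^1 ≈ -0.76
i=2: S_2 = 0.31 * (-2.44)^2 ≈ 1.85
i=3: S_3 = 0.31 * (-2.44)^3 ≈ -4.5
i=4: S_4 = 0.31 * (-2.44)^4 ≈ 10.99
The first 5 terms are: [0.31, -0.76, 1.85, -4.5, 10.99]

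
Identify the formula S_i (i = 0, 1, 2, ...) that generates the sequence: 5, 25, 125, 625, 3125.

Check ratios: 25 / 5 = 5.0
Common ratio r = 5.
First term a = 5.
Formula: S_i = 5 * 5^i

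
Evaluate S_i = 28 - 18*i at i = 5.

S_5 = 28 + -18*5 = 28 + -90 = -62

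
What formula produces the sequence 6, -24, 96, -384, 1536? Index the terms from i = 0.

Check ratios: -24 / 6 = -4.0
Common ratio r = -4.
First term a = 6.
Formula: S_i = 6 * (-4)^i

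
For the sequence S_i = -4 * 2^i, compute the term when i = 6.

S_6 = -4 * 2^6 = -4 * 64 = -256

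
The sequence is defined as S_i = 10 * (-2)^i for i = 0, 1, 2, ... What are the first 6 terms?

This is a geometric sequence.
i=0: S_0 = 10 * (-2)^0 = 10
i=1: S_1 = 10 * (-2)^1 = -20
i=2: S_2 = 10 * (-2)^2 = 40
i=3: S_3 = 10 * (-2)^3 = -80
i=4: S_4 = 10 * (-2)^4 = 160
i=5: S_5 = 10 * (-2)^5 = -320
The first 6 terms are: [10, -20, 40, -80, 160, -320]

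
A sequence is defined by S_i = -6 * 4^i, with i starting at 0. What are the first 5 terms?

This is a geometric sequence.
i=0: S_0 = -6 * 4^0 = -6
i=1: S_1 = -6 * 4^1 = -24
i=2: S_2 = -6 * 4^2 = -96
i=3: S_3 = -6 * 4^3 = -384
i=4: S_4 = -6 * 4^4 = -1536
The first 5 terms are: [-6, -24, -96, -384, -1536]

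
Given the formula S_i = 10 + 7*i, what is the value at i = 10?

S_10 = 10 + 7*10 = 10 + 70 = 80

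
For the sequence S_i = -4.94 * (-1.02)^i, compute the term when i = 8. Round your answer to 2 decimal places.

S_8 = -4.94 * (-1.02)^8 ≈ -4.94 * 1.1717 ≈ -5.79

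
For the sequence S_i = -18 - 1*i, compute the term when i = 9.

S_9 = -18 + -1*9 = -18 + -9 = -27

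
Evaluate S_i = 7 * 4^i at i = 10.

S_10 = 7 * 4^10 = 7 * 1048576 = 7340032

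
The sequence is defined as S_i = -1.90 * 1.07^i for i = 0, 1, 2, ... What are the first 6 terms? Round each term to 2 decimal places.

This is a geometric sequence.
i=0: S_0 = -1.9 * 1.07^0 = -1.9
i=1: S_1 = -1.9 * 1.07^1 ≈ -2.03
i=2: S_2 = -1.9 * 1.07^2 ≈ -2.18
i=3: S_3 = -1.9 * 1.07^3 ≈ -2.33
i=4: S_4 = -1.9 * 1.07^4 ≈ -2.49
i=5: S_5 = -1.9 * 1.07^5 ≈ -2.66
The first 6 terms are: [-1.9, -2.03, -2.18, -2.33, -2.49, -2.66]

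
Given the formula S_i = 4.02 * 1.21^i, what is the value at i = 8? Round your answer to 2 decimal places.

S_8 = 4.02 * 1.21^8 ≈ 4.02 * 4.595 ≈ 18.47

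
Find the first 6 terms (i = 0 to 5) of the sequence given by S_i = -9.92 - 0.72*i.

This is an arithmetic sequence.
i=0: S_0 = -9.92 + -0.72*0 = -9.92
i=1: S_1 = -9.92 + -0.72*1 = -10.64
i=2: S_2 = -9.92 + -0.72*2 = -11.36
i=3: S_3 = -9.92 + -0.72*3 = -12.08
i=4: S_4 = -9.92 + -0.72*4 = -12.8
i=5: S_5 = -9.92 + -0.72*5 = -13.52
The first 6 terms are: [-9.92, -10.64, -11.36, -12.08, -12.8, -13.52]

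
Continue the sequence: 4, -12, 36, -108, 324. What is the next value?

Ratios: -12 / 4 = -3.0
This is a geometric sequence with common ratio r = -3.
Next term = 324 * -3 = -972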